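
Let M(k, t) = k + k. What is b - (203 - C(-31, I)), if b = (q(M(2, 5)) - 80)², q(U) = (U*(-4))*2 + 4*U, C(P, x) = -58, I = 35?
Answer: 8955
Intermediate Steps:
M(k, t) = 2*k
q(U) = -4*U (q(U) = -4*U*2 + 4*U = -8*U + 4*U = -4*U)
b = 9216 (b = (-8*2 - 80)² = (-4*4 - 80)² = (-16 - 80)² = (-96)² = 9216)
b - (203 - C(-31, I)) = 9216 - (203 - 1*(-58)) = 9216 - (203 + 58) = 9216 - 1*261 = 9216 - 261 = 8955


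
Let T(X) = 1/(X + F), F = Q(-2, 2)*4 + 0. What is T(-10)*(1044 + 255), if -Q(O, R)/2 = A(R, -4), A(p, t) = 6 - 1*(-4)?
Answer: -433/30 ≈ -14.433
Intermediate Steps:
A(p, t) = 10 (A(p, t) = 6 + 4 = 10)
Q(O, R) = -20 (Q(O, R) = -2*10 = -20)
F = -80 (F = -20*4 + 0 = -80 + 0 = -80)
T(X) = 1/(-80 + X) (T(X) = 1/(X - 80) = 1/(-80 + X))
T(-10)*(1044 + 255) = (1044 + 255)/(-80 - 10) = 1299/(-90) = -1/90*1299 = -433/30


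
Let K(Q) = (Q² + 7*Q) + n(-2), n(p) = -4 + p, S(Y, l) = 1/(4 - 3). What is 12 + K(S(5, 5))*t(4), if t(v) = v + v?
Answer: 28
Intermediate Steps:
S(Y, l) = 1 (S(Y, l) = 1/1 = 1)
t(v) = 2*v
K(Q) = -6 + Q² + 7*Q (K(Q) = (Q² + 7*Q) + (-4 - 2) = (Q² + 7*Q) - 6 = -6 + Q² + 7*Q)
12 + K(S(5, 5))*t(4) = 12 + (-6 + 1² + 7*1)*(2*4) = 12 + (-6 + 1 + 7)*8 = 12 + 2*8 = 12 + 16 = 28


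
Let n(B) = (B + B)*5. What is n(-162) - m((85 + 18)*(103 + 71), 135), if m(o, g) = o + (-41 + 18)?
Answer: -19519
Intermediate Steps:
n(B) = 10*B (n(B) = (2*B)*5 = 10*B)
m(o, g) = -23 + o (m(o, g) = o - 23 = -23 + o)
n(-162) - m((85 + 18)*(103 + 71), 135) = 10*(-162) - (-23 + (85 + 18)*(103 + 71)) = -1620 - (-23 + 103*174) = -1620 - (-23 + 17922) = -1620 - 1*17899 = -1620 - 17899 = -19519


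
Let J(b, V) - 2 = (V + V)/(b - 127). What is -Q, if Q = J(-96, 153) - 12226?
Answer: 2726258/223 ≈ 12225.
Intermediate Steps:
J(b, V) = 2 + 2*V/(-127 + b) (J(b, V) = 2 + (V + V)/(b - 127) = 2 + (2*V)/(-127 + b) = 2 + 2*V/(-127 + b))
Q = -2726258/223 (Q = 2*(-127 + 153 - 96)/(-127 - 96) - 12226 = 2*(-70)/(-223) - 12226 = 2*(-1/223)*(-70) - 12226 = 140/223 - 12226 = -2726258/223 ≈ -12225.)
-Q = -1*(-2726258/223) = 2726258/223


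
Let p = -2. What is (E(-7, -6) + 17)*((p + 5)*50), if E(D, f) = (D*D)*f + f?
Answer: -42450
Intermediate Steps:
E(D, f) = f + f*D² (E(D, f) = D²*f + f = f*D² + f = f + f*D²)
(E(-7, -6) + 17)*((p + 5)*50) = (-6*(1 + (-7)²) + 17)*((-2 + 5)*50) = (-6*(1 + 49) + 17)*(3*50) = (-6*50 + 17)*150 = (-300 + 17)*150 = -283*150 = -42450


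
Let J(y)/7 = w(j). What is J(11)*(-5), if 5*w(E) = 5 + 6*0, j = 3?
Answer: -35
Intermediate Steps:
w(E) = 1 (w(E) = (5 + 6*0)/5 = (5 + 0)/5 = (⅕)*5 = 1)
J(y) = 7 (J(y) = 7*1 = 7)
J(11)*(-5) = 7*(-5) = -35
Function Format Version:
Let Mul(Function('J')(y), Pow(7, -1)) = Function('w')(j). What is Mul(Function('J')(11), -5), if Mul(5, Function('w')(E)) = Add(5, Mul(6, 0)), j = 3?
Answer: -35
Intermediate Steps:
Function('w')(E) = 1 (Function('w')(E) = Mul(Rational(1, 5), Add(5, Mul(6, 0))) = Mul(Rational(1, 5), Add(5, 0)) = Mul(Rational(1, 5), 5) = 1)
Function('J')(y) = 7 (Function('J')(y) = Mul(7, 1) = 7)
Mul(Function('J')(11), -5) = Mul(7, -5) = -35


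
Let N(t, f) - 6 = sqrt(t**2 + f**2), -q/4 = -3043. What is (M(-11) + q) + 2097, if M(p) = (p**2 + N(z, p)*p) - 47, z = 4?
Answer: 14277 - 11*sqrt(137) ≈ 14148.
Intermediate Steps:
q = 12172 (q = -4*(-3043) = 12172)
N(t, f) = 6 + sqrt(f**2 + t**2) (N(t, f) = 6 + sqrt(t**2 + f**2) = 6 + sqrt(f**2 + t**2))
M(p) = -47 + p**2 + p*(6 + sqrt(16 + p**2)) (M(p) = (p**2 + (6 + sqrt(p**2 + 4**2))*p) - 47 = (p**2 + (6 + sqrt(p**2 + 16))*p) - 47 = (p**2 + (6 + sqrt(16 + p**2))*p) - 47 = (p**2 + p*(6 + sqrt(16 + p**2))) - 47 = -47 + p**2 + p*(6 + sqrt(16 + p**2)))
(M(-11) + q) + 2097 = ((-47 + (-11)**2 - 11*(6 + sqrt(16 + (-11)**2))) + 12172) + 2097 = ((-47 + 121 - 11*(6 + sqrt(16 + 121))) + 12172) + 2097 = ((-47 + 121 - 11*(6 + sqrt(137))) + 12172) + 2097 = ((-47 + 121 + (-66 - 11*sqrt(137))) + 12172) + 2097 = ((8 - 11*sqrt(137)) + 12172) + 2097 = (12180 - 11*sqrt(137)) + 2097 = 14277 - 11*sqrt(137)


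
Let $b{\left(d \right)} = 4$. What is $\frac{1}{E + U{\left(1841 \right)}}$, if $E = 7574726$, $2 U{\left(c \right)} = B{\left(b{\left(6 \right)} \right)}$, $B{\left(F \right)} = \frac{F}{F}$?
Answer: $\frac{2}{15149453} \approx 1.3202 \cdot 10^{-7}$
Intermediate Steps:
$B{\left(F \right)} = 1$
$U{\left(c \right)} = \frac{1}{2}$ ($U{\left(c \right)} = \frac{1}{2} \cdot 1 = \frac{1}{2}$)
$\frac{1}{E + U{\left(1841 \right)}} = \frac{1}{7574726 + \frac{1}{2}} = \frac{1}{\frac{15149453}{2}} = \frac{2}{15149453}$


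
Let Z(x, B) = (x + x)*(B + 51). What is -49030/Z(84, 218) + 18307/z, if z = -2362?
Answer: -235784701/26685876 ≈ -8.8356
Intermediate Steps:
Z(x, B) = 2*x*(51 + B) (Z(x, B) = (2*x)*(51 + B) = 2*x*(51 + B))
-49030/Z(84, 218) + 18307/z = -49030*1/(168*(51 + 218)) + 18307/(-2362) = -49030/(2*84*269) + 18307*(-1/2362) = -49030/45192 - 18307/2362 = -49030*1/45192 - 18307/2362 = -24515/22596 - 18307/2362 = -235784701/26685876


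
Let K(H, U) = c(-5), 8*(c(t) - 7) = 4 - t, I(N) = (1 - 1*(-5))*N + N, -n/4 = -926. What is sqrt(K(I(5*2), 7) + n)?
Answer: sqrt(59394)/4 ≈ 60.927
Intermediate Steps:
n = 3704 (n = -4*(-926) = 3704)
I(N) = 7*N (I(N) = (1 + 5)*N + N = 6*N + N = 7*N)
c(t) = 15/2 - t/8 (c(t) = 7 + (4 - t)/8 = 7 + (1/2 - t/8) = 15/2 - t/8)
K(H, U) = 65/8 (K(H, U) = 15/2 - 1/8*(-5) = 15/2 + 5/8 = 65/8)
sqrt(K(I(5*2), 7) + n) = sqrt(65/8 + 3704) = sqrt(29697/8) = sqrt(59394)/4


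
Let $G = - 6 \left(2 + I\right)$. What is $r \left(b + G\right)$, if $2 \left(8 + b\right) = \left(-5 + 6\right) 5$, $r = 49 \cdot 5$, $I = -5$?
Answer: $\frac{6125}{2} \approx 3062.5$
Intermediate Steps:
$G = 18$ ($G = - 6 \left(2 - 5\right) = \left(-6\right) \left(-3\right) = 18$)
$r = 245$
$b = - \frac{11}{2}$ ($b = -8 + \frac{\left(-5 + 6\right) 5}{2} = -8 + \frac{1 \cdot 5}{2} = -8 + \frac{1}{2} \cdot 5 = -8 + \frac{5}{2} = - \frac{11}{2} \approx -5.5$)
$r \left(b + G\right) = 245 \left(- \frac{11}{2} + 18\right) = 245 \cdot \frac{25}{2} = \frac{6125}{2}$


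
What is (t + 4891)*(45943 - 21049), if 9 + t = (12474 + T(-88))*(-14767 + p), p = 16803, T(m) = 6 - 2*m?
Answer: 641580565212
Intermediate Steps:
t = 25767607 (t = -9 + (12474 + (6 - 2*(-88)))*(-14767 + 16803) = -9 + (12474 + (6 + 176))*2036 = -9 + (12474 + 182)*2036 = -9 + 12656*2036 = -9 + 25767616 = 25767607)
(t + 4891)*(45943 - 21049) = (25767607 + 4891)*(45943 - 21049) = 25772498*24894 = 641580565212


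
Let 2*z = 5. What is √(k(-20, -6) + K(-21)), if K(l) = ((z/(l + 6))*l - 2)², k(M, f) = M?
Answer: I*√71/2 ≈ 4.2131*I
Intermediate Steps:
z = 5/2 (z = (½)*5 = 5/2 ≈ 2.5000)
K(l) = (-2 + 5*l/(2*(6 + l)))² (K(l) = ((5/(2*(l + 6)))*l - 2)² = ((5/(2*(6 + l)))*l - 2)² = (5*l/(2*(6 + l)) - 2)² = (-2 + 5*l/(2*(6 + l)))²)
√(k(-20, -6) + K(-21)) = √(-20 + (24 - 1*(-21))²/(4*(6 - 21)²)) = √(-20 + (¼)*(24 + 21)²/(-15)²) = √(-20 + (¼)*(1/225)*45²) = √(-20 + (¼)*(1/225)*2025) = √(-20 + 9/4) = √(-71/4) = I*√71/2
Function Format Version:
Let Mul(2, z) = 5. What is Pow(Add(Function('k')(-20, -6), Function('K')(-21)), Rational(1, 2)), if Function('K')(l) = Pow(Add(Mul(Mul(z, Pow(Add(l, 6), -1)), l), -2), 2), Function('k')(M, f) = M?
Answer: Mul(Rational(1, 2), I, Pow(71, Rational(1, 2))) ≈ Mul(4.2131, I)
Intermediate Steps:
z = Rational(5, 2) (z = Mul(Rational(1, 2), 5) = Rational(5, 2) ≈ 2.5000)
Function('K')(l) = Pow(Add(-2, Mul(Rational(5, 2), l, Pow(Add(6, l), -1))), 2) (Function('K')(l) = Pow(Add(Mul(Mul(Rational(5, 2), Pow(Add(l, 6), -1)), l), -2), 2) = Pow(Add(Mul(Mul(Rational(5, 2), Pow(Add(6, l), -1)), l), -2), 2) = Pow(Add(Mul(Rational(5, 2), l, Pow(Add(6, l), -1)), -2), 2) = Pow(Add(-2, Mul(Rational(5, 2), l, Pow(Add(6, l), -1))), 2))
Pow(Add(Function('k')(-20, -6), Function('K')(-21)), Rational(1, 2)) = Pow(Add(-20, Mul(Rational(1, 4), Pow(Add(6, -21), -2), Pow(Add(24, Mul(-1, -21)), 2))), Rational(1, 2)) = Pow(Add(-20, Mul(Rational(1, 4), Pow(-15, -2), Pow(Add(24, 21), 2))), Rational(1, 2)) = Pow(Add(-20, Mul(Rational(1, 4), Rational(1, 225), Pow(45, 2))), Rational(1, 2)) = Pow(Add(-20, Mul(Rational(1, 4), Rational(1, 225), 2025)), Rational(1, 2)) = Pow(Add(-20, Rational(9, 4)), Rational(1, 2)) = Pow(Rational(-71, 4), Rational(1, 2)) = Mul(Rational(1, 2), I, Pow(71, Rational(1, 2)))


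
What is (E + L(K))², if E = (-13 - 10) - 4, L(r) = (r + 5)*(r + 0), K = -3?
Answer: 1089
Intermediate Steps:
L(r) = r*(5 + r) (L(r) = (5 + r)*r = r*(5 + r))
E = -27 (E = -23 - 4 = -27)
(E + L(K))² = (-27 - 3*(5 - 3))² = (-27 - 3*2)² = (-27 - 6)² = (-33)² = 1089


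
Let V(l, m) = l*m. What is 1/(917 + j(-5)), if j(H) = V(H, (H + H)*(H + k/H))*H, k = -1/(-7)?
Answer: 7/15219 ≈ 0.00045995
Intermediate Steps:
k = ⅐ (k = -1*(-⅐) = ⅐ ≈ 0.14286)
j(H) = 2*H³*(H + 1/(7*H)) (j(H) = (H*((H + H)*(H + 1/(7*H))))*H = (H*((2*H)*(H + 1/(7*H))))*H = (H*(2*H*(H + 1/(7*H))))*H = (2*H²*(H + 1/(7*H)))*H = 2*H³*(H + 1/(7*H)))
1/(917 + j(-5)) = 1/(917 + 2*(-5)²*(⅐ + (-5)²)) = 1/(917 + 2*25*(⅐ + 25)) = 1/(917 + 2*25*(176/7)) = 1/(917 + 8800/7) = 1/(15219/7) = 7/15219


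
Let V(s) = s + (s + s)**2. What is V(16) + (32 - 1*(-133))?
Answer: 1205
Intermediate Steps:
V(s) = s + 4*s**2 (V(s) = s + (2*s)**2 = s + 4*s**2)
V(16) + (32 - 1*(-133)) = 16*(1 + 4*16) + (32 - 1*(-133)) = 16*(1 + 64) + (32 + 133) = 16*65 + 165 = 1040 + 165 = 1205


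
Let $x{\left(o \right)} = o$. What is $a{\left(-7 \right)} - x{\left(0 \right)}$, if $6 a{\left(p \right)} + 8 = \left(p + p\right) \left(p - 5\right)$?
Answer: $\frac{80}{3} \approx 26.667$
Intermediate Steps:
$a{\left(p \right)} = - \frac{4}{3} + \frac{p \left(-5 + p\right)}{3}$ ($a{\left(p \right)} = - \frac{4}{3} + \frac{\left(p + p\right) \left(p - 5\right)}{6} = - \frac{4}{3} + \frac{2 p \left(-5 + p\right)}{6} = - \frac{4}{3} + \frac{p \left(-5 + p\right)}{3}$)
$a{\left(-7 \right)} - x{\left(0 \right)} = \left(- \frac{4}{3} - - \frac{35}{3} + \frac{\left(-7\right)^{2}}{3}\right) - 0 = \left(- \frac{4}{3} + \frac{35}{3} + \frac{1}{3} \cdot 49\right) + 0 = \left(- \frac{4}{3} + \frac{35}{3} + \frac{49}{3}\right) + 0 = \frac{80}{3} + 0 = \frac{80}{3}$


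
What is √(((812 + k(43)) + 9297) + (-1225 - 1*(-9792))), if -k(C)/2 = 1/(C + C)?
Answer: √34531881/43 ≈ 136.66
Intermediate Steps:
k(C) = -1/C (k(C) = -2/(C + C) = -2*1/(2*C) = -1/C)
√(((812 + k(43)) + 9297) + (-1225 - 1*(-9792))) = √(((812 - 1/43) + 9297) + (-1225 - 1*(-9792))) = √(((812 - 1*1/43) + 9297) + (-1225 + 9792)) = √(((812 - 1/43) + 9297) + 8567) = √((34915/43 + 9297) + 8567) = √(434686/43 + 8567) = √(803067/43) = √34531881/43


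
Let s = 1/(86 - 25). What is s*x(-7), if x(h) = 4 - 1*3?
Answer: 1/61 ≈ 0.016393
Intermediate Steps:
x(h) = 1 (x(h) = 4 - 3 = 1)
s = 1/61 ≈ 0.016393
s*x(-7) = (1/61)*1 = 1/61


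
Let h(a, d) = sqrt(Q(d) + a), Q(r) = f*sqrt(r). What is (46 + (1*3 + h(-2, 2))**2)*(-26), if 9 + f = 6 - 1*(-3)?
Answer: -1378 - 156*I*sqrt(2) ≈ -1378.0 - 220.62*I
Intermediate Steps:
f = 0 (f = -9 + (6 - 1*(-3)) = -9 + (6 + 3) = -9 + 9 = 0)
Q(r) = 0 (Q(r) = 0*sqrt(r) = 0)
h(a, d) = sqrt(a) (h(a, d) = sqrt(0 + a) = sqrt(a))
(46 + (1*3 + h(-2, 2))**2)*(-26) = (46 + (1*3 + sqrt(-2))**2)*(-26) = (46 + (3 + I*sqrt(2))**2)*(-26) = -1196 - 26*(3 + I*sqrt(2))**2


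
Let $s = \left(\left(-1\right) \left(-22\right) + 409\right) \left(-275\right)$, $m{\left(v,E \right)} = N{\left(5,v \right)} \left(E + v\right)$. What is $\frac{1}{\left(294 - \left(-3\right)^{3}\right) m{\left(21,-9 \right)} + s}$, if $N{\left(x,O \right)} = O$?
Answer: $- \frac{1}{37633} \approx -2.6572 \cdot 10^{-5}$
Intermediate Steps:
$m{\left(v,E \right)} = v \left(E + v\right)$
$s = -118525$ ($s = \left(22 + 409\right) \left(-275\right) = 431 \left(-275\right) = -118525$)
$\frac{1}{\left(294 - \left(-3\right)^{3}\right) m{\left(21,-9 \right)} + s} = \frac{1}{\left(294 - \left(-3\right)^{3}\right) 21 \left(-9 + 21\right) - 118525} = \frac{1}{\left(294 - -27\right) 21 \cdot 12 - 118525} = \frac{1}{\left(294 + 27\right) 252 - 118525} = \frac{1}{321 \cdot 252 - 118525} = \frac{1}{80892 - 118525} = \frac{1}{-37633} = - \frac{1}{37633}$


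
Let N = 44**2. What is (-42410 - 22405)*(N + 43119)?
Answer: -2920239825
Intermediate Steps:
N = 1936
(-42410 - 22405)*(N + 43119) = (-42410 - 22405)*(1936 + 43119) = -64815*45055 = -2920239825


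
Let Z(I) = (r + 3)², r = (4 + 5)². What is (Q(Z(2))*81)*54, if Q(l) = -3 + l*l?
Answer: 217768919742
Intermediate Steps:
r = 81 (r = 9² = 81)
Z(I) = 7056 (Z(I) = (81 + 3)² = 84² = 7056)
Q(l) = -3 + l²
(Q(Z(2))*81)*54 = ((-3 + 7056²)*81)*54 = ((-3 + 49787136)*81)*54 = (49787133*81)*54 = 4032757773*54 = 217768919742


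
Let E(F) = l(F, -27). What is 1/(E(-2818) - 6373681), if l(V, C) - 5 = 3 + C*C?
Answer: -1/6372944 ≈ -1.5691e-7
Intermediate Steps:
l(V, C) = 8 + C**2 (l(V, C) = 5 + (3 + C*C) = 5 + (3 + C**2) = 8 + C**2)
E(F) = 737 (E(F) = 8 + (-27)**2 = 8 + 729 = 737)
1/(E(-2818) - 6373681) = 1/(737 - 6373681) = 1/(-6372944) = -1/6372944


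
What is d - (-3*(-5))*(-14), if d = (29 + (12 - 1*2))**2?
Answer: 1731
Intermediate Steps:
d = 1521 (d = (29 + (12 - 2))**2 = (29 + 10)**2 = 39**2 = 1521)
d - (-3*(-5))*(-14) = 1521 - (-3*(-5))*(-14) = 1521 - 15*(-14) = 1521 - 1*(-210) = 1521 + 210 = 1731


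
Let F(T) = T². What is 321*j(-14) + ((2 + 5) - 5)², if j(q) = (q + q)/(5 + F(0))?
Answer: -8968/5 ≈ -1793.6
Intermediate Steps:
j(q) = 2*q/5 (j(q) = (q + q)/(5 + 0²) = (2*q)/(5 + 0) = (2*q)/5 = (2*q)*(⅕) = 2*q/5)
321*j(-14) + ((2 + 5) - 5)² = 321*((⅖)*(-14)) + ((2 + 5) - 5)² = 321*(-28/5) + (7 - 5)² = -8988/5 + 2² = -8988/5 + 4 = -8968/5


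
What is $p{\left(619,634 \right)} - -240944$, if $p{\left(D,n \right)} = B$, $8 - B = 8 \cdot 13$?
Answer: $240848$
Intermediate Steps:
$B = -96$ ($B = 8 - 8 \cdot 13 = 8 - 104 = -96$)
$p{\left(D,n \right)} = -96$
$p{\left(619,634 \right)} - -240944 = -96 - -240944 = -96 + 240944 = 240848$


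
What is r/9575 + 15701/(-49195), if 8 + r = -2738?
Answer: -57085309/94208425 ≈ -0.60595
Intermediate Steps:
r = -2746 (r = -8 - 2738 = -2746)
r/9575 + 15701/(-49195) = -2746/9575 + 15701/(-49195) = -2746*1/9575 + 15701*(-1/49195) = -2746/9575 - 15701/49195 = -57085309/94208425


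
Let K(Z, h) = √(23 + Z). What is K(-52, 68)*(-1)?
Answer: -I*√29 ≈ -5.3852*I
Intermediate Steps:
K(-52, 68)*(-1) = √(23 - 52)*(-1) = √(-29)*(-1) = (I*√29)*(-1) = -I*√29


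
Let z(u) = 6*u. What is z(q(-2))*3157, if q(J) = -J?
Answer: 37884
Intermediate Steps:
z(q(-2))*3157 = (6*(-1*(-2)))*3157 = (6*2)*3157 = 12*3157 = 37884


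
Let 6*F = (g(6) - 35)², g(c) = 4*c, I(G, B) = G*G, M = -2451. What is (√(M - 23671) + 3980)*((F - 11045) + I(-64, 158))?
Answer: -82730270/3 - 41573*I*√26122/6 ≈ -2.7577e+7 - 1.1199e+6*I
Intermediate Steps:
I(G, B) = G²
F = 121/6 (F = (4*6 - 35)²/6 = (24 - 35)²/6 = (⅙)*(-11)² = (⅙)*121 = 121/6 ≈ 20.167)
(√(M - 23671) + 3980)*((F - 11045) + I(-64, 158)) = (√(-2451 - 23671) + 3980)*((121/6 - 11045) + (-64)²) = (√(-26122) + 3980)*(-66149/6 + 4096) = (I*√26122 + 3980)*(-41573/6) = (3980 + I*√26122)*(-41573/6) = -82730270/3 - 41573*I*√26122/6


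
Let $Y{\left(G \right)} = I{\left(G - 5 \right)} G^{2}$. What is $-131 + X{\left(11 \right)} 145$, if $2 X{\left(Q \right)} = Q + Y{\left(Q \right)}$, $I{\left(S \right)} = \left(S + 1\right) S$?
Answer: $\frac{738223}{2} \approx 3.6911 \cdot 10^{5}$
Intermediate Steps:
$I{\left(S \right)} = S \left(1 + S\right)$ ($I{\left(S \right)} = \left(1 + S\right) S = S \left(1 + S\right)$)
$Y{\left(G \right)} = G^{2} \left(-5 + G\right) \left(-4 + G\right)$ ($Y{\left(G \right)} = \left(G - 5\right) \left(1 + \left(G - 5\right)\right) G^{2} = \left(-5 + G\right) \left(1 + \left(-5 + G\right)\right) G^{2} = \left(-5 + G\right) \left(-4 + G\right) G^{2} = G^{2} \left(-5 + G\right) \left(-4 + G\right)$)
$X{\left(Q \right)} = \frac{Q}{2} + \frac{Q^{2} \left(-5 + Q\right) \left(-4 + Q\right)}{2}$ ($X{\left(Q \right)} = \frac{Q + Q^{2} \left(-5 + Q\right) \left(-4 + Q\right)}{2} = \frac{Q}{2} + \frac{Q^{2} \left(-5 + Q\right) \left(-4 + Q\right)}{2}$)
$-131 + X{\left(11 \right)} 145 = -131 + \frac{1}{2} \cdot 11 \left(1 + 11 \left(-5 + 11\right) \left(-4 + 11\right)\right) 145 = -131 + \frac{1}{2} \cdot 11 \left(1 + 11 \cdot 6 \cdot 7\right) 145 = -131 + \frac{1}{2} \cdot 11 \left(1 + 462\right) 145 = -131 + \frac{1}{2} \cdot 11 \cdot 463 \cdot 145 = -131 + \frac{5093}{2} \cdot 145 = -131 + \frac{738485}{2} = \frac{738223}{2}$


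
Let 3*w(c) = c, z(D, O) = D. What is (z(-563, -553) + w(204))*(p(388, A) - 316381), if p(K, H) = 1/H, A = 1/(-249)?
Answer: 156731850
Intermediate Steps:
A = -1/249 ≈ -0.0040161
w(c) = c/3
(z(-563, -553) + w(204))*(p(388, A) - 316381) = (-563 + (⅓)*204)*(1/(-1/249) - 316381) = (-563 + 68)*(-249 - 316381) = -495*(-316630) = 156731850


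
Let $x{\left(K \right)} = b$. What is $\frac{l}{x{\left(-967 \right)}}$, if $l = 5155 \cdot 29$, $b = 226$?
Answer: $\frac{149495}{226} \approx 661.48$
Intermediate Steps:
$x{\left(K \right)} = 226$
$l = 149495$
$\frac{l}{x{\left(-967 \right)}} = \frac{149495}{226}$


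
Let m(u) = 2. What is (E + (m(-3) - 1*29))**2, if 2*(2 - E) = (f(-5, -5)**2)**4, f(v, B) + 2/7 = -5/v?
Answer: 83307666550955625/132931722278404 ≈ 626.70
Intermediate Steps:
f(v, B) = -2/7 - 5/v
E = 22668579/11529602 (E = 2 - (-2/7 - 5/(-5))**8/2 = 2 - (-2/7 - 5*(-1/5))**8/2 = 2 - (-2/7 + 1)**8/2 = 2 - ((5/7)**2)**4/2 = 2 - (25/49)**4/2 = 2 - 1/2*390625/5764801 = 2 - 390625/11529602 = 22668579/11529602 ≈ 1.9661)
(E + (m(-3) - 1*29))**2 = (22668579/11529602 + (2 - 1*29))**2 = (22668579/11529602 + (2 - 29))**2 = (22668579/11529602 - 27)**2 = (-288630675/11529602)**2 = 83307666550955625/132931722278404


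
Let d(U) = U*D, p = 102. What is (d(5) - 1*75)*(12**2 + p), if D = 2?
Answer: -15990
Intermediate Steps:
d(U) = 2*U (d(U) = U*2 = 2*U)
(d(5) - 1*75)*(12**2 + p) = (2*5 - 1*75)*(12**2 + 102) = (10 - 75)*(144 + 102) = -65*246 = -15990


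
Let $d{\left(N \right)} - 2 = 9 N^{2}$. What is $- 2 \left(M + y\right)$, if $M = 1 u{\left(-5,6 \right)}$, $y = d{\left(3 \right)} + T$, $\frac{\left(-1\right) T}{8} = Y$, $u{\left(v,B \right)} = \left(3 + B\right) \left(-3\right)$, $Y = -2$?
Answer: $-144$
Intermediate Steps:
$u{\left(v,B \right)} = -9 - 3 B$
$d{\left(N \right)} = 2 + 9 N^{2}$
$T = 16$ ($T = \left(-8\right) \left(-2\right) = 16$)
$y = 99$ ($y = \left(2 + 9 \cdot 3^{2}\right) + 16 = \left(2 + 9 \cdot 9\right) + 16 = \left(2 + 81\right) + 16 = 83 + 16 = 99$)
$M = -27$ ($M = 1 \left(-9 - 18\right) = 1 \left(-27\right) = -27$)
$- 2 \left(M + y\right) = - 2 \left(-27 + 99\right) = \left(-2\right) 72 = -144$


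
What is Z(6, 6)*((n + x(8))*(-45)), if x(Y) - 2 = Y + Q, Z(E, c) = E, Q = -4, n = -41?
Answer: 9450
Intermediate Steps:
x(Y) = -2 + Y (x(Y) = 2 + (Y - 4) = 2 + (-4 + Y) = -2 + Y)
Z(6, 6)*((n + x(8))*(-45)) = 6*((-41 + (-2 + 8))*(-45)) = 6*((-41 + 6)*(-45)) = 6*(-35*(-45)) = 6*1575 = 9450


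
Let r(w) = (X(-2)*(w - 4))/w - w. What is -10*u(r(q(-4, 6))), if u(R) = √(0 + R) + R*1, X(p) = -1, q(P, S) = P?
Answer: -20 - 10*√2 ≈ -34.142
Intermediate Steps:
r(w) = -w + (4 - w)/w (r(w) = (-(w - 4))/w - w = (-(-4 + w))/w - w = (4 - w)/w - w = -w + (4 - w)/w)
u(R) = R + √R (u(R) = √R + R = R + √R)
-10*u(r(q(-4, 6))) = -10*((-1 - 1*(-4) + 4/(-4)) + √(-1 - 1*(-4) + 4/(-4))) = -10*((-1 + 4 + 4*(-¼)) + √(-1 + 4 + 4*(-¼))) = -10*((-1 + 4 - 1) + √(-1 + 4 - 1)) = -10*(2 + √2) = -20 - 10*√2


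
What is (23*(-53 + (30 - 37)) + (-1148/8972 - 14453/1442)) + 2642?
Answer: 4048988439/3234406 ≈ 1251.8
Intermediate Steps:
(23*(-53 + (30 - 37)) + (-1148/8972 - 14453/1442)) + 2642 = (23*(-53 - 7) + (-1148*1/8972 - 14453*1/1442)) + 2642 = (23*(-60) + (-287/2243 - 14453/1442)) + 2642 = (-1380 - 32831933/3234406) + 2642 = -4496312213/3234406 + 2642 = 4048988439/3234406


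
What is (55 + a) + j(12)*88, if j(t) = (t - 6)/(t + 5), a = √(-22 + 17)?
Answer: 1463/17 + I*√5 ≈ 86.059 + 2.2361*I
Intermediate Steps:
a = I*√5 (a = √(-5) = I*√5 ≈ 2.2361*I)
j(t) = (-6 + t)/(5 + t)
(55 + a) + j(12)*88 = (55 + I*√5) + ((-6 + 12)/(5 + 12))*88 = (55 + I*√5) + (6/17)*88 = (55 + I*√5) + 528/17 = 1463/17 + I*√5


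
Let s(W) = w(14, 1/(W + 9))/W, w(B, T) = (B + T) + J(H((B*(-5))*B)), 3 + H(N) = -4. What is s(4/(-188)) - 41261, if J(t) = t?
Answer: -17553189/422 ≈ -41595.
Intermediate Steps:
H(N) = -7 (H(N) = -3 - 4 = -7)
w(B, T) = -7 + B + T (w(B, T) = (B + T) - 7 = -7 + B + T)
s(W) = (7 + 1/(9 + W))/W (s(W) = (-7 + 14 + 1/(W + 9))/W = (-7 + 14 + 1/(9 + W))/W = (7 + 1/(9 + W))/W)
s(4/(-188)) - 41261 = (64 + 7*(4/(-188)))/(((4/(-188)))*(9 + 4/(-188))) - 41261 = (64 + 7*(4*(-1/188)))/(((4*(-1/188)))*(9 + 4*(-1/188))) - 41261 = (64 + 7*(-1/47))/((-1/47)*(9 - 1/47)) - 41261 = -47*(64 - 7/47)/422/47 - 41261 = -47*47/422*3001/47 - 41261 = -141047/422 - 41261 = -17553189/422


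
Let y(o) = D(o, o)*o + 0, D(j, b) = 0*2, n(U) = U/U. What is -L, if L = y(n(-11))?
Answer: 0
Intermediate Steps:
n(U) = 1
D(j, b) = 0
y(o) = 0 (y(o) = 0*o + 0 = 0 + 0 = 0)
L = 0
-L = -1*0 = 0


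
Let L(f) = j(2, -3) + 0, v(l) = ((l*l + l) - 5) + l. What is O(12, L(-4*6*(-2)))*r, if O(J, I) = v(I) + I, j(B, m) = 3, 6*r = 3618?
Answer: 7839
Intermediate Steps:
r = 603 (r = (⅙)*3618 = 603)
v(l) = -5 + l² + 2*l (v(l) = ((l² + l) - 5) + l = ((l + l²) - 5) + l = (-5 + l + l²) + l = -5 + l² + 2*l)
L(f) = 3 (L(f) = 3 + 0 = 3)
O(J, I) = -5 + I² + 3*I (O(J, I) = (-5 + I² + 2*I) + I = -5 + I² + 3*I)
O(12, L(-4*6*(-2)))*r = (-5 + 3² + 3*3)*603 = (-5 + 9 + 9)*603 = 13*603 = 7839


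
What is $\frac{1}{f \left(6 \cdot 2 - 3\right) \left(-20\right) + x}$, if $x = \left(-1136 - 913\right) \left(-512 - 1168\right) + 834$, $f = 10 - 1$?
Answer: $\frac{1}{3441534} \approx 2.9057 \cdot 10^{-7}$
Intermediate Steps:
$f = 9$ ($f = 10 - 1 = 9$)
$x = 3443154$ ($x = \left(-2049\right) \left(-1680\right) + 834 = 3442320 + 834 = 3443154$)
$\frac{1}{f \left(6 \cdot 2 - 3\right) \left(-20\right) + x} = \frac{1}{9 \left(6 \cdot 2 - 3\right) \left(-20\right) + 3443154} = \frac{1}{9 \left(12 - 3\right) \left(-20\right) + 3443154} = \frac{1}{9 \cdot 9 \left(-20\right) + 3443154} = \frac{1}{81 \left(-20\right) + 3443154} = \frac{1}{-1620 + 3443154} = \frac{1}{3441534}$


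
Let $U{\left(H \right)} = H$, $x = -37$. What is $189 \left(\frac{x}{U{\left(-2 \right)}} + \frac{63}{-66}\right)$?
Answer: $\frac{36477}{11} \approx 3316.1$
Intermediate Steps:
$189 \left(\frac{x}{U{\left(-2 \right)}} + \frac{63}{-66}\right) = 189 \left(- \frac{37}{-2} + \frac{63}{-66}\right) = 189 \left(\left(-37\right) \left(- \frac{1}{2}\right) + 63 \left(- \frac{1}{66}\right)\right) = 189 \left(\frac{37}{2} - \frac{21}{22}\right) = 189 \cdot \frac{193}{11} = \frac{36477}{11}$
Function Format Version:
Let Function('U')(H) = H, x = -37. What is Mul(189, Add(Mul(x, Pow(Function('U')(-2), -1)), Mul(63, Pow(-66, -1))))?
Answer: Rational(36477, 11) ≈ 3316.1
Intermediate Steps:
Mul(189, Add(Mul(x, Pow(Function('U')(-2), -1)), Mul(63, Pow(-66, -1)))) = Mul(189, Add(Mul(-37, Pow(-2, -1)), Mul(63, Pow(-66, -1)))) = Mul(189, Add(Mul(-37, Rational(-1, 2)), Mul(63, Rational(-1, 66)))) = Mul(189, Add(Rational(37, 2), Rational(-21, 22))) = Mul(189, Rational(193, 11)) = Rational(36477, 11)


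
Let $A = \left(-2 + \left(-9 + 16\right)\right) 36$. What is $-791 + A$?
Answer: $-611$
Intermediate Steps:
$A = 180$ ($A = \left(-2 + 7\right) 36 = 5 \cdot 36 = 180$)
$-791 + A = -791 + 180 = -611$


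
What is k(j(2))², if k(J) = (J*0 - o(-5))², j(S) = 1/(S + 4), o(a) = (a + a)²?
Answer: 100000000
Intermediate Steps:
o(a) = 4*a² (o(a) = (2*a)² = 4*a²)
j(S) = 1/(4 + S)
k(J) = 10000 (k(J) = (J*0 - 4*(-5)²)² = (0 - 4*25)² = (0 - 1*100)² = (0 - 100)² = (-100)² = 10000)
k(j(2))² = 10000² = 100000000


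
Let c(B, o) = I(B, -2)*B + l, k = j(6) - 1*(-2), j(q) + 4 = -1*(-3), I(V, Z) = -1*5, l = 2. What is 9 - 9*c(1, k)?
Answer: 36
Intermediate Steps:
I(V, Z) = -5
j(q) = -1 (j(q) = -4 - 1*(-3) = -4 + 3 = -1)
k = 1 (k = -1 - 1*(-2) = -1 + 2 = 1)
c(B, o) = 2 - 5*B (c(B, o) = -5*B + 2 = 2 - 5*B)
9 - 9*c(1, k) = 9 - 9*(2 - 5*1) = 9 - 9*(2 - 5) = 9 - 9*(-3) = 9 + 27 = 36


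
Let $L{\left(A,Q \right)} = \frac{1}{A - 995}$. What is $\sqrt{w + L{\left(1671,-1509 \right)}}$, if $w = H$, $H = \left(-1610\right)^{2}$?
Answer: $\frac{\sqrt{1752259601}}{26} \approx 1610.0$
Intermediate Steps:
$H = 2592100$
$L{\left(A,Q \right)} = \frac{1}{-995 + A}$
$w = 2592100$
$\sqrt{w + L{\left(1671,-1509 \right)}} = \sqrt{2592100 + \frac{1}{-995 + 1671}} = \sqrt{2592100 + \frac{1}{676}} = \sqrt{\frac{1752259601}{676}} = \frac{\sqrt{1752259601}}{26}$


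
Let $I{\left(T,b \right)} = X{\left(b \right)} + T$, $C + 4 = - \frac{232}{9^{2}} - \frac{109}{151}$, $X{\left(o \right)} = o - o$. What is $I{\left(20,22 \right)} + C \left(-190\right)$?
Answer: $\frac{17873770}{12231} \approx 1461.3$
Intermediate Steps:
$X{\left(o \right)} = 0$
$C = - \frac{92785}{12231}$ ($C = -4 - \left(\frac{109}{151} + \frac{232}{81}\right) = -4 - \frac{43861}{12231} = - \frac{92785}{12231} \approx -7.5861$)
$I{\left(T,b \right)} = T$ ($I{\left(T,b \right)} = 0 + T = T$)
$I{\left(20,22 \right)} + C \left(-190\right) = 20 - - \frac{17629150}{12231} = 20 + \frac{17629150}{12231} = \frac{17873770}{12231}$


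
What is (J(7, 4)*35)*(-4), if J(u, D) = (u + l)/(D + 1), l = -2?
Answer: -140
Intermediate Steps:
J(u, D) = (-2 + u)/(1 + D) (J(u, D) = (u - 2)/(D + 1) = (-2 + u)/(1 + D))
(J(7, 4)*35)*(-4) = (((-2 + 7)/(1 + 4))*35)*(-4) = ((5/5)*35)*(-4) = (((⅕)*5)*35)*(-4) = (1*35)*(-4) = 35*(-4) = -140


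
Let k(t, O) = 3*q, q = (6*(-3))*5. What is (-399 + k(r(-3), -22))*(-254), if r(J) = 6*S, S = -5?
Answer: 169926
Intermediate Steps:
q = -90 (q = -18*5 = -90)
r(J) = -30 (r(J) = 6*(-5) = -30)
k(t, O) = -270 (k(t, O) = 3*(-90) = -270)
(-399 + k(r(-3), -22))*(-254) = (-399 - 270)*(-254) = -669*(-254) = 169926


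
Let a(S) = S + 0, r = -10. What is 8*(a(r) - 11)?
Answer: -168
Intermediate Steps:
a(S) = S
8*(a(r) - 11) = 8*(-10 - 11) = 8*(-21) = -168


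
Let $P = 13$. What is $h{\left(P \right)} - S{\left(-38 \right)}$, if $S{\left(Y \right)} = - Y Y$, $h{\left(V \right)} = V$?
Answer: $1457$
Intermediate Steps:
$S{\left(Y \right)} = - Y^{2}$
$h{\left(P \right)} - S{\left(-38 \right)} = 13 - - \left(-38\right)^{2} = 13 - \left(-1\right) 1444 = 13 - -1444 = 13 + 1444 = 1457$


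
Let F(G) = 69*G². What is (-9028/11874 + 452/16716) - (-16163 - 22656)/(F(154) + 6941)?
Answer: -876801622636/1235532654195 ≈ -0.70965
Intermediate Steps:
(-9028/11874 + 452/16716) - (-16163 - 22656)/(F(154) + 6941) = (-9028/11874 + 452/16716) - (-16163 - 22656)/(69*154² + 6941) = (-9028*1/11874 + 452*(1/16716)) - (-38819)/(69*23716 + 6941) = (-4514/5937 + 113/4179) - (-38819)/(1636404 + 6941) = -6064375/8270241 - (-38819)/1643345 = -6064375/8270241 - 1*(-3529/149395) = -6064375/8270241 + 3529/149395 = -876801622636/1235532654195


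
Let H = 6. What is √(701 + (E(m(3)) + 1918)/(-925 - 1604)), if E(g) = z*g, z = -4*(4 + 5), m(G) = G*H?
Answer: √497808079/843 ≈ 26.467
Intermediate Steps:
m(G) = 6*G (m(G) = G*6 = 6*G)
z = -36 (z = -4*9 = -36)
E(g) = -36*g
√(701 + (E(m(3)) + 1918)/(-925 - 1604)) = √(701 + (-216*3 + 1918)/(-925 - 1604)) = √(701 + (-36*18 + 1918)/(-2529)) = √(701 + (-648 + 1918)*(-1/2529)) = √(701 + 1270*(-1/2529)) = √(701 - 1270/2529) = √(1771559/2529) = √497808079/843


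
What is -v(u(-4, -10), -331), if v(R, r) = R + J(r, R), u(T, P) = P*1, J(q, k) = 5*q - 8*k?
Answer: 1585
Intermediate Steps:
J(q, k) = -8*k + 5*q
u(T, P) = P
v(R, r) = -7*R + 5*r (v(R, r) = R + (-8*R + 5*r) = -7*R + 5*r)
-v(u(-4, -10), -331) = -(-7*(-10) + 5*(-331)) = -(70 - 1655) = -1*(-1585) = 1585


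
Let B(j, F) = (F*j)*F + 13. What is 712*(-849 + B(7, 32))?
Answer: 4508384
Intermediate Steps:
B(j, F) = 13 + j*F² (B(j, F) = j*F² + 13 = 13 + j*F²)
712*(-849 + B(7, 32)) = 712*(-849 + (13 + 7*32²)) = 712*(-849 + (13 + 7*1024)) = 712*(-849 + (13 + 7168)) = 712*(-849 + 7181) = 712*6332 = 4508384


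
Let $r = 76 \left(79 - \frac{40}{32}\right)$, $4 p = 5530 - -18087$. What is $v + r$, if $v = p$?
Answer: $\frac{47253}{4} \approx 11813.0$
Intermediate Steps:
$p = \frac{23617}{4}$ ($p = \frac{5530 - -18087}{4} = \frac{5530 + 18087}{4} = \frac{1}{4} \cdot 23617 = \frac{23617}{4} \approx 5904.3$)
$v = \frac{23617}{4} \approx 5904.3$
$r = 5909$ ($r = 76 \left(79 - \frac{5}{4}\right) = 76 \cdot \frac{311}{4} = 5909$)
$v + r = \frac{23617}{4} + 5909 = \frac{47253}{4}$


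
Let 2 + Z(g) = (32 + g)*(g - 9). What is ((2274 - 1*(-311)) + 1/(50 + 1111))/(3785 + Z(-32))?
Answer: 3001186/4392063 ≈ 0.68332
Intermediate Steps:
Z(g) = -2 + (-9 + g)*(32 + g) (Z(g) = -2 + (32 + g)*(g - 9) = -2 + (32 + g)*(-9 + g) = -2 + (-9 + g)*(32 + g))
((2274 - 1*(-311)) + 1/(50 + 1111))/(3785 + Z(-32)) = ((2274 - 1*(-311)) + 1/(50 + 1111))/(3785 + (-290 + (-32)**2 + 23*(-32))) = ((2274 + 311) + 1/1161)/(3785 + (-290 + 1024 - 736)) = (2585 + 1/1161)/(3785 - 2) = (3001186/1161)/3783 = (3001186/1161)*(1/3783) = 3001186/4392063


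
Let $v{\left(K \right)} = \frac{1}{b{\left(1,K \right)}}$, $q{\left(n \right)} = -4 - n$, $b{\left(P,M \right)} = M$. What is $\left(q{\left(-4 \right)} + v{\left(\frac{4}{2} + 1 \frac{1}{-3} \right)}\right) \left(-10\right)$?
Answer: $-6$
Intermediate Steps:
$v{\left(K \right)} = \frac{1}{K}$
$\left(q{\left(-4 \right)} + v{\left(\frac{4}{2} + 1 \frac{1}{-3} \right)}\right) \left(-10\right) = \left(\left(-4 - -4\right) + \frac{1}{\frac{4}{2} + 1 \frac{1}{-3}}\right) \left(-10\right) = \left(\left(-4 + 4\right) + \frac{1}{4 \cdot \frac{1}{2} + 1 \left(- \frac{1}{3}\right)}\right) \left(-10\right) = \left(0 + \frac{1}{2 - \frac{1}{3}}\right) \left(-10\right) = \left(0 + \frac{1}{\frac{5}{3}}\right) \left(-10\right) = \left(0 + \frac{3}{5}\right) \left(-10\right) = \frac{3}{5} \left(-10\right) = -6$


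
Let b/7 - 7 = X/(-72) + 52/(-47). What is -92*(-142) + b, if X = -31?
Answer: 44358383/3384 ≈ 13108.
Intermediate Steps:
b = 149807/3384 (b = 49 + 7*(-31/(-72) + 52/(-47)) = 49 + 7*(-31*(-1/72) + 52*(-1/47)) = 49 + 7*(31/72 - 52/47) = 49 + 7*(-2287/3384) = 49 - 16009/3384 = 149807/3384 ≈ 44.269)
-92*(-142) + b = -92*(-142) + 149807/3384 = 13064 + 149807/3384 = 44358383/3384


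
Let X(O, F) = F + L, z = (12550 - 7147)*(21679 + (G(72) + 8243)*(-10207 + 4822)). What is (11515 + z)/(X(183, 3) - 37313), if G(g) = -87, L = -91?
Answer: 237182941028/37401 ≈ 6.3416e+6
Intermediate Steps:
z = -237182952543 (z = (12550 - 7147)*(21679 + (-87 + 8243)*(-10207 + 4822)) = 5403*(21679 + 8156*(-5385)) = 5403*(21679 - 43920060) = 5403*(-43898381) = -237182952543)
X(O, F) = -91 + F (X(O, F) = F - 91 = -91 + F)
(11515 + z)/(X(183, 3) - 37313) = (11515 - 237182952543)/((-91 + 3) - 37313) = -237182941028/(-88 - 37313) = -237182941028/(-37401) = -237182941028*(-1/37401) = 237182941028/37401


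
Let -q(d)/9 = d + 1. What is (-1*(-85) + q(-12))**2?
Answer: 33856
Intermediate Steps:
q(d) = -9 - 9*d (q(d) = -9*(d + 1) = -9*(1 + d) = -9 - 9*d)
(-1*(-85) + q(-12))**2 = (-1*(-85) + (-9 - 9*(-12)))**2 = (85 + (-9 + 108))**2 = (85 + 99)**2 = 184**2 = 33856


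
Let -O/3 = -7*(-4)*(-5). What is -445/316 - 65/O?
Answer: -2593/1659 ≈ -1.5630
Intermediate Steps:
O = 420 (O = -3*(-7*(-4))*(-5) = -84*(-5) = -3*(-140) = 420)
-445/316 - 65/O = -445/316 - 65/420 = -445*1/316 - 65*1/420 = -445/316 - 13/84 = -2593/1659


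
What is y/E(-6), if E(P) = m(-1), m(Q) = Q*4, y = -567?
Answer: 567/4 ≈ 141.75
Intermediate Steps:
m(Q) = 4*Q
E(P) = -4 (E(P) = 4*(-1) = -4)
y/E(-6) = -567/(-4) = -567*(-¼) = 567/4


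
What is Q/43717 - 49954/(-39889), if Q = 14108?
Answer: 2746593030/1743827413 ≈ 1.5750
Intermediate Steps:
Q/43717 - 49954/(-39889) = 14108/43717 - 49954/(-39889) = 14108*(1/43717) - 49954*(-1/39889) = 14108/43717 + 49954/39889 = 2746593030/1743827413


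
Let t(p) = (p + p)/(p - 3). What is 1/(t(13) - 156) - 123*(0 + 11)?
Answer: -1037756/767 ≈ -1353.0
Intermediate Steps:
t(p) = 2*p/(-3 + p) (t(p) = (2*p)/(-3 + p) = 2*p/(-3 + p))
1/(t(13) - 156) - 123*(0 + 11) = 1/(2*13/(-3 + 13) - 156) - 123*(0 + 11) = 1/(2*13/10 - 156) - 123*11 = 1/(2*13*(⅒) - 156) - 1353 = 1/(13/5 - 156) - 1353 = 1/(-767/5) - 1353 = -5/767 - 1353 = -1037756/767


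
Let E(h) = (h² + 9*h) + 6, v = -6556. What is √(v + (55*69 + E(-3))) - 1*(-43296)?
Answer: 43296 + I*√2773 ≈ 43296.0 + 52.659*I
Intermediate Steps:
E(h) = 6 + h² + 9*h
√(v + (55*69 + E(-3))) - 1*(-43296) = √(-6556 + (55*69 + (6 + (-3)² + 9*(-3)))) - 1*(-43296) = √(-6556 + (3795 + (6 + 9 - 27))) + 43296 = √(-6556 + (3795 - 12)) + 43296 = √(-6556 + 3783) + 43296 = √(-2773) + 43296 = I*√2773 + 43296 = 43296 + I*√2773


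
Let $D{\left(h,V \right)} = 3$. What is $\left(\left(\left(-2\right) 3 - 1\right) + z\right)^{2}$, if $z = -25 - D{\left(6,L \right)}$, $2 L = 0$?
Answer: $1225$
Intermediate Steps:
$L = 0$ ($L = \frac{1}{2} \cdot 0 = 0$)
$z = -28$ ($z = -25 - 3 = -28$)
$\left(\left(\left(-2\right) 3 - 1\right) + z\right)^{2} = \left(\left(\left(-2\right) 3 - 1\right) - 28\right)^{2} = \left(\left(-6 - 1\right) - 28\right)^{2} = \left(-7 - 28\right)^{2} = \left(-35\right)^{2} = 1225$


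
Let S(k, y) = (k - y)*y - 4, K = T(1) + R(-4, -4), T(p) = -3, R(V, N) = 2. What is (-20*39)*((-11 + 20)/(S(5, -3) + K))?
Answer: 7020/29 ≈ 242.07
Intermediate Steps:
K = -1 (K = -3 + 2 = -1)
S(k, y) = -4 + y*(k - y) (S(k, y) = y*(k - y) - 4 = -4 + y*(k - y))
(-20*39)*((-11 + 20)/(S(5, -3) + K)) = (-20*39)*((-11 + 20)/((-4 - 1*(-3)**2 + 5*(-3)) - 1)) = -7020/((-4 - 1*9 - 15) - 1) = -7020/((-4 - 9 - 15) - 1) = -7020/(-28 - 1) = -7020/(-29) = -7020*(-1)/29 = -780*(-9/29) = 7020/29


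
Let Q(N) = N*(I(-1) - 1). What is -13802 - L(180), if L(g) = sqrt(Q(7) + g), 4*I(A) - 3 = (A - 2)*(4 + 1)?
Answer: -13802 - 2*sqrt(38) ≈ -13814.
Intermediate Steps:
I(A) = -7/4 + 5*A/4 (I(A) = 3/4 + ((A - 2)*(4 + 1))/4 = 3/4 + ((-2 + A)*5)/4 = 3/4 + (-10 + 5*A)/4 = 3/4 + (-5/2 + 5*A/4) = -7/4 + 5*A/4)
Q(N) = -4*N (Q(N) = N*((-7/4 + (5/4)*(-1)) - 1) = N*((-7/4 - 5/4) - 1) = N*(-3 - 1) = N*(-4) = -4*N)
L(g) = sqrt(-28 + g) (L(g) = sqrt(-4*7 + g) = sqrt(-28 + g))
-13802 - L(180) = -13802 - sqrt(-28 + 180) = -13802 - sqrt(152) = -13802 - 2*sqrt(38)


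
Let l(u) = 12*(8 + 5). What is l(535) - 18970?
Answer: -18814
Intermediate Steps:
l(u) = 156 (l(u) = 12*13 = 156)
l(535) - 18970 = 156 - 18970 = -18814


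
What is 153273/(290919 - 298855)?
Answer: -153273/7936 ≈ -19.314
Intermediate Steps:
153273/(290919 - 298855) = 153273/(-7936) = 153273*(-1/7936) = -153273/7936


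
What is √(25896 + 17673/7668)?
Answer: √4699920757/426 ≈ 160.93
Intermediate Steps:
√(25896 + 17673/7668) = √(25896 + 17673*(1/7668)) = √(25896 + 5891/2556) = √(66196067/2556) = √4699920757/426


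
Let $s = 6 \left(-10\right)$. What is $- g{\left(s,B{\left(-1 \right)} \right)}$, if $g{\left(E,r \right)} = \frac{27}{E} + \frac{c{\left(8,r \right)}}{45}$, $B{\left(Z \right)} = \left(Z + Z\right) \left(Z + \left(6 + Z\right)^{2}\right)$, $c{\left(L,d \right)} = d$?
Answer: $\frac{91}{60} \approx 1.5167$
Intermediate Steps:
$B{\left(Z \right)} = 2 Z \left(Z + \left(6 + Z\right)^{2}\right)$
$s = -60$
$g{\left(E,r \right)} = \frac{27}{E} + \frac{r}{45}$
$- g{\left(s,B{\left(-1 \right)} \right)} = - (\frac{27}{-60} + \frac{2 \left(-1\right) \left(-1 + \left(6 - 1\right)^{2}\right)}{45}) = - (27 \left(- \frac{1}{60}\right) + \frac{2 \left(-1\right) \left(-1 + 5^{2}\right)}{45}) = - (- \frac{9}{20} + \frac{2 \left(-1\right) \left(-1 + 25\right)}{45}) = - (- \frac{9}{20} + \frac{2 \left(-1\right) 24}{45}) = - (- \frac{9}{20} + \frac{1}{45} \left(-48\right)) = - (- \frac{9}{20} - \frac{16}{15}) = \left(-1\right) \left(- \frac{91}{60}\right) = \frac{91}{60}$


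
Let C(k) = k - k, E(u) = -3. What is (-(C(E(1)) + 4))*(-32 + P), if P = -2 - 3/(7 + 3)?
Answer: 686/5 ≈ 137.20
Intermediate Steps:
C(k) = 0
P = -23/10 (P = -2 - 3/10 = -23/10 ≈ -2.3000)
(-(C(E(1)) + 4))*(-32 + P) = (-(0 + 4))*(-32 - 23/10) = -1*4*(-343/10) = -4*(-343/10) = 686/5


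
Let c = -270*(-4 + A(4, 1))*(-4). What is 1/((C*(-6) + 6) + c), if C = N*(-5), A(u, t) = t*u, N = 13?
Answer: 1/396 ≈ 0.0025253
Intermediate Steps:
C = -65 (C = 13*(-5) = -65)
c = 0 (c = -270*(-4 + 1*4)*(-4) = -270*(-4 + 4)*(-4) = -0*(-4) = -270*0 = 0)
1/((C*(-6) + 6) + c) = 1/((-65*(-6) + 6) + 0) = 1/((390 + 6) + 0) = 1/(396 + 0) = 1/396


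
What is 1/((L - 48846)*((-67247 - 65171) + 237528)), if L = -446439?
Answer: -1/52059406350 ≈ -1.9209e-11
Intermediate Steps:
1/((L - 48846)*((-67247 - 65171) + 237528)) = 1/((-446439 - 48846)*((-67247 - 65171) + 237528)) = 1/(-495285*(-132418 + 237528)) = 1/(-495285*105110) = 1/(-52059406350) = -1/52059406350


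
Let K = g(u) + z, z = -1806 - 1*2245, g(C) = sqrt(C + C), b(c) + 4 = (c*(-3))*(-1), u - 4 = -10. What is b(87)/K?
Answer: -1041107/16410613 - 514*I*sqrt(3)/16410613 ≈ -0.063441 - 5.425e-5*I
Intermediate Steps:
u = -6 (u = 4 - 10 = -6)
b(c) = -4 + 3*c (b(c) = -4 + (c*(-3))*(-1) = -4 - 3*c*(-1) = -4 + 3*c)
g(C) = sqrt(2)*sqrt(C) (g(C) = sqrt(2*C) = sqrt(2)*sqrt(C))
z = -4051 (z = -1806 - 2245 = -4051)
K = -4051 + 2*I*sqrt(3) (K = sqrt(2)*sqrt(-6) - 4051 = sqrt(2)*(I*sqrt(6)) - 4051 = 2*I*sqrt(3) - 4051 = -4051 + 2*I*sqrt(3) ≈ -4051.0 + 3.4641*I)
b(87)/K = (-4 + 3*87)/(-4051 + 2*I*sqrt(3)) = (-4 + 261)/(-4051 + 2*I*sqrt(3)) = 257/(-4051 + 2*I*sqrt(3))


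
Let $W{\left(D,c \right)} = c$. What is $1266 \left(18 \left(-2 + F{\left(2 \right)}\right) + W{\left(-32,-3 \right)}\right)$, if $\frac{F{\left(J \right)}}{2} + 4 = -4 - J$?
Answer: $-505134$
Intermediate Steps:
$F{\left(J \right)} = -16 - 2 J$ ($F{\left(J \right)} = -8 + 2 \left(-4 - J\right) = -8 - \left(8 + 2 J\right) = -16 - 2 J$)
$1266 \left(18 \left(-2 + F{\left(2 \right)}\right) + W{\left(-32,-3 \right)}\right) = 1266 \left(18 \left(-2 - 20\right) - 3\right) = 1266 \left(18 \left(-22\right) - 3\right) = 1266 \left(-396 - 3\right) = 1266 \left(-399\right) = -505134$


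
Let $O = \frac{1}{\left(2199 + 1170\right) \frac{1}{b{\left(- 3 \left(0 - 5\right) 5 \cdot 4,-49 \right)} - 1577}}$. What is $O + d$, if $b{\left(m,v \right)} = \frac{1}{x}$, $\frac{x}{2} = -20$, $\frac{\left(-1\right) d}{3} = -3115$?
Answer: $\frac{419756373}{44920} \approx 9344.5$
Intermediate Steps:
$d = 9345$ ($d = \left(-3\right) \left(-3115\right) = 9345$)
$x = -40$ ($x = 2 \left(-20\right) = -40$)
$b{\left(m,v \right)} = - \frac{1}{40}$ ($b{\left(m,v \right)} = \frac{1}{-40} = - \frac{1}{40}$)
$O = - \frac{21027}{44920}$ ($O = \frac{1}{\left(2199 + 1170\right) \frac{1}{- \frac{1}{40} - 1577}} = \frac{1}{3369 \frac{1}{- \frac{63081}{40}}} = \frac{1}{3369 \left(- \frac{40}{63081}\right)} = \frac{1}{- \frac{44920}{21027}} = - \frac{21027}{44920} \approx -0.4681$)
$O + d = - \frac{21027}{44920} + 9345 = \frac{419756373}{44920}$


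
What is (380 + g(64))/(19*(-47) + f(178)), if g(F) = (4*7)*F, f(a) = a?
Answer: -2172/715 ≈ -3.0378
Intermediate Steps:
g(F) = 28*F
(380 + g(64))/(19*(-47) + f(178)) = (380 + 28*64)/(19*(-47) + 178) = (380 + 1792)/(-893 + 178) = 2172/(-715) = 2172*(-1/715) = -2172/715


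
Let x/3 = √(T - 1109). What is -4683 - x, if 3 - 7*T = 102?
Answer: -4683 - 3*I*√55034/7 ≈ -4683.0 - 100.54*I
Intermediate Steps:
T = -99/7 (T = 3/7 - ⅐*102 = 3/7 - 102/7 = -99/7 ≈ -14.143)
x = 3*I*√55034/7 (x = 3*√(-99/7 - 1109) = 3*√(-7862/7) = 3*(I*√55034/7) = 3*I*√55034/7 ≈ 100.54*I)
-4683 - x = -4683 - 3*I*√55034/7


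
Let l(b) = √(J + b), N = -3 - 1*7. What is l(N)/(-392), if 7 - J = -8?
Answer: -√5/392 ≈ -0.0057043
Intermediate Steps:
J = 15 (J = 7 - 1*(-8) = 7 + 8 = 15)
N = -10 (N = -3 - 7 = -10)
l(b) = √(15 + b)
l(N)/(-392) = √(15 - 10)/(-392) = √5*(-1/392) = -√5/392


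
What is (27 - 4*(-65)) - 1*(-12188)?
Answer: 12475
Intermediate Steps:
(27 - 4*(-65)) - 1*(-12188) = (27 + 260) + 12188 = 287 + 12188 = 12475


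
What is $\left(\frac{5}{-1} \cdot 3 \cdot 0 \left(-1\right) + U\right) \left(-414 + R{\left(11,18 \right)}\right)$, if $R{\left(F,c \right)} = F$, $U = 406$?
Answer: $-163618$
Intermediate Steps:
$\left(\frac{5}{-1} \cdot 3 \cdot 0 \left(-1\right) + U\right) \left(-414 + R{\left(11,18 \right)}\right) = \left(\frac{5}{-1} \cdot 3 \cdot 0 \left(-1\right) + 406\right) \left(-414 + 11\right) = \left(5 \left(-1\right) 3 \cdot 0 + 406\right) \left(-403\right) = \left(\left(-5\right) 3 \cdot 0 + 406\right) \left(-403\right) = \left(\left(-15\right) 0 + 406\right) \left(-403\right) = \left(0 + 406\right) \left(-403\right) = 406 \left(-403\right) = -163618$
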